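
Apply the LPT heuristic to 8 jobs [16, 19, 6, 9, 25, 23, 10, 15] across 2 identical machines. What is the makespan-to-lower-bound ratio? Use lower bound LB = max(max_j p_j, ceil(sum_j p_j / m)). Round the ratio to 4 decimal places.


LPT order: [25, 23, 19, 16, 15, 10, 9, 6]
Machine loads after assignment: [62, 61]
LPT makespan = 62
Lower bound = max(max_job, ceil(total/2)) = max(25, 62) = 62
Ratio = 62 / 62 = 1.0

1.0


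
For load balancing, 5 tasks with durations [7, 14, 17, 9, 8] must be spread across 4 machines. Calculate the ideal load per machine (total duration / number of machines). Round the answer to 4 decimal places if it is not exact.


Total processing time = 7 + 14 + 17 + 9 + 8 = 55
Number of machines = 4
Ideal balanced load = 55 / 4 = 13.75

13.75


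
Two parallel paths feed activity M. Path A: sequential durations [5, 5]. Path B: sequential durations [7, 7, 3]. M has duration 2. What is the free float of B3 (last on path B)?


ES(B3) = sum of predecessors on chain B = 14
EF(B3) = ES + duration = 14 + 3 = 17
Successor of B3 is M. ES(M) = max(sum(A), sum(B)) = max(10, 17) = 17
Free float = ES(successor) - EF(current) = 17 - 17 = 0

0


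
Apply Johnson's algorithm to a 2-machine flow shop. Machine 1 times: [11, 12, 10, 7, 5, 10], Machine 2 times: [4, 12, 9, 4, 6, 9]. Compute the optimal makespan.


Apply Johnson's rule:
  Group 1 (a <= b): [(5, 5, 6), (2, 12, 12)]
  Group 2 (a > b): [(3, 10, 9), (6, 10, 9), (1, 11, 4), (4, 7, 4)]
Optimal job order: [5, 2, 3, 6, 1, 4]
Schedule:
  Job 5: M1 done at 5, M2 done at 11
  Job 2: M1 done at 17, M2 done at 29
  Job 3: M1 done at 27, M2 done at 38
  Job 6: M1 done at 37, M2 done at 47
  Job 1: M1 done at 48, M2 done at 52
  Job 4: M1 done at 55, M2 done at 59
Makespan = 59

59


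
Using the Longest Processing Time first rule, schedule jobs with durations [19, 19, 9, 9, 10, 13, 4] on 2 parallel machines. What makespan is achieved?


Sort jobs in decreasing order (LPT): [19, 19, 13, 10, 9, 9, 4]
Assign each job to the least loaded machine:
  Machine 1: jobs [19, 13, 9], load = 41
  Machine 2: jobs [19, 10, 9, 4], load = 42
Makespan = max load = 42

42


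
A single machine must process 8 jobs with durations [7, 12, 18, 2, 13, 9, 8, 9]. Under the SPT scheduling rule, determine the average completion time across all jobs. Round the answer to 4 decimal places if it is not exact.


Sort jobs by processing time (SPT order): [2, 7, 8, 9, 9, 12, 13, 18]
Compute completion times sequentially:
  Job 1: processing = 2, completes at 2
  Job 2: processing = 7, completes at 9
  Job 3: processing = 8, completes at 17
  Job 4: processing = 9, completes at 26
  Job 5: processing = 9, completes at 35
  Job 6: processing = 12, completes at 47
  Job 7: processing = 13, completes at 60
  Job 8: processing = 18, completes at 78
Sum of completion times = 274
Average completion time = 274/8 = 34.25

34.25


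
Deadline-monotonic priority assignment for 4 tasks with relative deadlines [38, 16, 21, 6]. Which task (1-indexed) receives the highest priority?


Sort tasks by relative deadline (ascending):
  Task 4: deadline = 6
  Task 2: deadline = 16
  Task 3: deadline = 21
  Task 1: deadline = 38
Priority order (highest first): [4, 2, 3, 1]
Highest priority task = 4

4


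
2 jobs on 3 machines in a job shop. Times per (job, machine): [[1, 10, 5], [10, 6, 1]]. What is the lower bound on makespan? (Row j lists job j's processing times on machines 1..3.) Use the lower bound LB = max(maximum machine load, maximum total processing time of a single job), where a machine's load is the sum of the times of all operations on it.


Machine loads:
  Machine 1: 1 + 10 = 11
  Machine 2: 10 + 6 = 16
  Machine 3: 5 + 1 = 6
Max machine load = 16
Job totals:
  Job 1: 16
  Job 2: 17
Max job total = 17
Lower bound = max(16, 17) = 17

17


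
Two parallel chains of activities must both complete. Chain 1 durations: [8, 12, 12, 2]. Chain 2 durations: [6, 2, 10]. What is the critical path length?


Path A total = 8 + 12 + 12 + 2 = 34
Path B total = 6 + 2 + 10 = 18
Critical path = longest path = max(34, 18) = 34

34


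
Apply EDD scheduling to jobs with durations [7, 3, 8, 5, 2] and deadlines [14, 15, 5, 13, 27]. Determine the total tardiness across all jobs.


Sort by due date (EDD order): [(8, 5), (5, 13), (7, 14), (3, 15), (2, 27)]
Compute completion times and tardiness:
  Job 1: p=8, d=5, C=8, tardiness=max(0,8-5)=3
  Job 2: p=5, d=13, C=13, tardiness=max(0,13-13)=0
  Job 3: p=7, d=14, C=20, tardiness=max(0,20-14)=6
  Job 4: p=3, d=15, C=23, tardiness=max(0,23-15)=8
  Job 5: p=2, d=27, C=25, tardiness=max(0,25-27)=0
Total tardiness = 17

17


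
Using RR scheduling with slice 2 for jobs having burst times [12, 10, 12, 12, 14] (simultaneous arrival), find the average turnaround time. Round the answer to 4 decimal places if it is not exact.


Time quantum = 2
Execution trace:
  J1 runs 2 units, time = 2
  J2 runs 2 units, time = 4
  J3 runs 2 units, time = 6
  J4 runs 2 units, time = 8
  J5 runs 2 units, time = 10
  J1 runs 2 units, time = 12
  J2 runs 2 units, time = 14
  J3 runs 2 units, time = 16
  J4 runs 2 units, time = 18
  J5 runs 2 units, time = 20
  J1 runs 2 units, time = 22
  J2 runs 2 units, time = 24
  J3 runs 2 units, time = 26
  J4 runs 2 units, time = 28
  J5 runs 2 units, time = 30
  J1 runs 2 units, time = 32
  J2 runs 2 units, time = 34
  J3 runs 2 units, time = 36
  J4 runs 2 units, time = 38
  J5 runs 2 units, time = 40
  J1 runs 2 units, time = 42
  J2 runs 2 units, time = 44
  J3 runs 2 units, time = 46
  J4 runs 2 units, time = 48
  J5 runs 2 units, time = 50
  J1 runs 2 units, time = 52
  J3 runs 2 units, time = 54
  J4 runs 2 units, time = 56
  J5 runs 2 units, time = 58
  J5 runs 2 units, time = 60
Finish times: [52, 44, 54, 56, 60]
Average turnaround = 266/5 = 53.2

53.2


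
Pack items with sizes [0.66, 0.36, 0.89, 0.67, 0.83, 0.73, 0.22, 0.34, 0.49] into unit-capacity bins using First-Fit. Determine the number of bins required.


Place items sequentially using First-Fit:
  Item 0.66 -> new Bin 1
  Item 0.36 -> new Bin 2
  Item 0.89 -> new Bin 3
  Item 0.67 -> new Bin 4
  Item 0.83 -> new Bin 5
  Item 0.73 -> new Bin 6
  Item 0.22 -> Bin 1 (now 0.88)
  Item 0.34 -> Bin 2 (now 0.7)
  Item 0.49 -> new Bin 7
Total bins used = 7

7


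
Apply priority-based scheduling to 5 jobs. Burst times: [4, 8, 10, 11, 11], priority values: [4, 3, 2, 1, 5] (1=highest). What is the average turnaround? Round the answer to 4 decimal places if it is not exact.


Sort by priority (ascending = highest first):
Order: [(1, 11), (2, 10), (3, 8), (4, 4), (5, 11)]
Completion times:
  Priority 1, burst=11, C=11
  Priority 2, burst=10, C=21
  Priority 3, burst=8, C=29
  Priority 4, burst=4, C=33
  Priority 5, burst=11, C=44
Average turnaround = 138/5 = 27.6

27.6


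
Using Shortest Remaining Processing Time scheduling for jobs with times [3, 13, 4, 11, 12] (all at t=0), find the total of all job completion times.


Since all jobs arrive at t=0, SRPT equals SPT ordering.
SPT order: [3, 4, 11, 12, 13]
Completion times:
  Job 1: p=3, C=3
  Job 2: p=4, C=7
  Job 3: p=11, C=18
  Job 4: p=12, C=30
  Job 5: p=13, C=43
Total completion time = 3 + 7 + 18 + 30 + 43 = 101

101


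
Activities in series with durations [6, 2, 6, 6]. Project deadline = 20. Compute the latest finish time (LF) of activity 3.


LF(activity 3) = deadline - sum of successor durations
Successors: activities 4 through 4 with durations [6]
Sum of successor durations = 6
LF = 20 - 6 = 14

14


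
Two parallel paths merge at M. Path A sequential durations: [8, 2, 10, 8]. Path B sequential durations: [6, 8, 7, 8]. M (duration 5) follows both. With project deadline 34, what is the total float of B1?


Forward pass: ES(B1) = sum of predecessors on chain B = 0
EF = ES + duration = 0 + 6 = 6
Backward pass: LF(M) = deadline = 34; LS(M) = 34 - 5 = 29
LF(B1) = LS(M) - sum(successors on chain B) = 29 - 23 = 6
LS = LF - duration = 6 - 6 = 0
Total float = LS - ES = 0 - 0 = 0

0


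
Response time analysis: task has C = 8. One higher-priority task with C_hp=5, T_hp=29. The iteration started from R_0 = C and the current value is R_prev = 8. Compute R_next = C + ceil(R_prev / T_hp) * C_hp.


R_next = C + ceil(R_prev / T_hp) * C_hp
ceil(8 / 29) = ceil(0.2759) = 1
Interference = 1 * 5 = 5
R_next = 8 + 5 = 13

13


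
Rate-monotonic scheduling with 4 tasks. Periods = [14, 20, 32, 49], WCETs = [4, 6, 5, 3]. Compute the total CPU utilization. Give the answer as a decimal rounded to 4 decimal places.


Compute individual utilizations (exact fractions):
  Task 1: C/T = 4/14 = 2/7 (approx. 0.2857)
  Task 2: C/T = 6/20 = 3/10 (approx. 0.3)
  Task 3: C/T = 5/32 (approx. 0.1563)
  Task 4: C/T = 3/49 (approx. 0.0612)
Total utilization U = 2/7 + 3/10 + 5/32 + 3/49 = 6297/7840
Rounded to 4 decimal places: U = 0.8032
RM (Liu & Layland) bound for 4 tasks = 0.756828; compare with U = 6297/7840 (approx. 0.803189)
bound < U <= 1, so the RM sufficient condition is not met (inconclusive; an exact test such as response-time analysis is needed).

0.8032


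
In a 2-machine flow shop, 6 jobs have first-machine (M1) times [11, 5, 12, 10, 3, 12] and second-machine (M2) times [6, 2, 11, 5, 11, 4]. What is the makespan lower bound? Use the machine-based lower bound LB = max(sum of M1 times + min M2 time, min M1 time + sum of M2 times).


LB1 = sum(M1 times) + min(M2 times) = 53 + 2 = 55
LB2 = min(M1 times) + sum(M2 times) = 3 + 39 = 42
Lower bound = max(LB1, LB2) = max(55, 42) = 55

55


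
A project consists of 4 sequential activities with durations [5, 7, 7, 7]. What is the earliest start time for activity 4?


Activity 4 starts after activities 1 through 3 complete.
Predecessor durations: [5, 7, 7]
ES = 5 + 7 + 7 = 19

19


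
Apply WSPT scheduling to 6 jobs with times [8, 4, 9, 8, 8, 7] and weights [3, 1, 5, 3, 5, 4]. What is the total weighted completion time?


Compute p/w ratios and sort ascending (WSPT): [(8, 5), (7, 4), (9, 5), (8, 3), (8, 3), (4, 1)]
Compute weighted completion times:
  Job (p=8,w=5): C=8, w*C=5*8=40
  Job (p=7,w=4): C=15, w*C=4*15=60
  Job (p=9,w=5): C=24, w*C=5*24=120
  Job (p=8,w=3): C=32, w*C=3*32=96
  Job (p=8,w=3): C=40, w*C=3*40=120
  Job (p=4,w=1): C=44, w*C=1*44=44
Total weighted completion time = 480

480


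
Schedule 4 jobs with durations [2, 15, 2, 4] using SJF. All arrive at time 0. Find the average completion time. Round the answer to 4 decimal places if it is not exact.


SJF order (ascending): [2, 2, 4, 15]
Completion times:
  Job 1: burst=2, C=2
  Job 2: burst=2, C=4
  Job 3: burst=4, C=8
  Job 4: burst=15, C=23
Average completion = 37/4 = 9.25

9.25


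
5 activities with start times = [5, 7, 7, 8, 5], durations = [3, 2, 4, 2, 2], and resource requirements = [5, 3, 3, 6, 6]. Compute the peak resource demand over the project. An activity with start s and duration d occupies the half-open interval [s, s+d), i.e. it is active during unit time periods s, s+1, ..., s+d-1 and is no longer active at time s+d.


Each activity i is active on [start_i, start_i + duration_i).
Compute total resource usage per time slot:
  t=0: active resources = [], total = 0
  t=1: active resources = [], total = 0
  t=2: active resources = [], total = 0
  t=3: active resources = [], total = 0
  t=4: active resources = [], total = 0
  t=5: active resources = [5, 6], total = 11
  t=6: active resources = [5, 6], total = 11
  t=7: active resources = [5, 3, 3], total = 11
  t=8: active resources = [3, 3, 6], total = 12
  t=9: active resources = [3, 6], total = 9
  t=10: active resources = [3], total = 3
Peak resource demand = 12

12


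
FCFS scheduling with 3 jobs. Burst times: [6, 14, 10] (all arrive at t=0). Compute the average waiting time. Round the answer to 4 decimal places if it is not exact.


FCFS order (as given): [6, 14, 10]
Waiting times:
  Job 1: wait = 0
  Job 2: wait = 6
  Job 3: wait = 20
Sum of waiting times = 26
Average waiting time = 26/3 = 8.6667

8.6667


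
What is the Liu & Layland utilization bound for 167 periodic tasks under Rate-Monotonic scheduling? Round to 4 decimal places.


Compute 2^(1/167) = 1.0041592075
Subtract 1: 1.0041592075 - 1 = 0.0041592075
Multiply by n: 167 * 0.0041592075 = 0.6945876525
Round to 4 dp: 0.6946

0.6946


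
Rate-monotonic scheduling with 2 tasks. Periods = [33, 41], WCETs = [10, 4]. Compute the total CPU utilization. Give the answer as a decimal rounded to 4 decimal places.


Compute individual utilizations (exact fractions):
  Task 1: C/T = 10/33 (approx. 0.303)
  Task 2: C/T = 4/41 (approx. 0.0976)
Total utilization U = 10/33 + 4/41 = 542/1353
Rounded to 4 decimal places: U = 0.4006
RM (Liu & Layland) bound for 2 tasks = 0.828427; compare with U = 542/1353 (approx. 0.400591)
U <= bound, so schedulable by RM sufficient condition.

0.4006


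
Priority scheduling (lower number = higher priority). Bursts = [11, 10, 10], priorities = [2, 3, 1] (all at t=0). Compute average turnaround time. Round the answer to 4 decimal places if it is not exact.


Sort by priority (ascending = highest first):
Order: [(1, 10), (2, 11), (3, 10)]
Completion times:
  Priority 1, burst=10, C=10
  Priority 2, burst=11, C=21
  Priority 3, burst=10, C=31
Average turnaround = 62/3 = 20.6667

20.6667


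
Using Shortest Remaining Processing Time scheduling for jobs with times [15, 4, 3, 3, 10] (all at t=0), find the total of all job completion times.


Since all jobs arrive at t=0, SRPT equals SPT ordering.
SPT order: [3, 3, 4, 10, 15]
Completion times:
  Job 1: p=3, C=3
  Job 2: p=3, C=6
  Job 3: p=4, C=10
  Job 4: p=10, C=20
  Job 5: p=15, C=35
Total completion time = 3 + 6 + 10 + 20 + 35 = 74

74


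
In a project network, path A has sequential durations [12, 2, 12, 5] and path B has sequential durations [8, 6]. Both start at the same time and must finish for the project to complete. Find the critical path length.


Path A total = 12 + 2 + 12 + 5 = 31
Path B total = 8 + 6 = 14
Critical path = longest path = max(31, 14) = 31

31


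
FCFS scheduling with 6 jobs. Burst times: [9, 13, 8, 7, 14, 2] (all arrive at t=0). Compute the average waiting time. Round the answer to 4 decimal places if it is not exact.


FCFS order (as given): [9, 13, 8, 7, 14, 2]
Waiting times:
  Job 1: wait = 0
  Job 2: wait = 9
  Job 3: wait = 22
  Job 4: wait = 30
  Job 5: wait = 37
  Job 6: wait = 51
Sum of waiting times = 149
Average waiting time = 149/6 = 24.8333

24.8333


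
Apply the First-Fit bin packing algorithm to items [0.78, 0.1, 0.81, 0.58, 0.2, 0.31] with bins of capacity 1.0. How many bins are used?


Place items sequentially using First-Fit:
  Item 0.78 -> new Bin 1
  Item 0.1 -> Bin 1 (now 0.88)
  Item 0.81 -> new Bin 2
  Item 0.58 -> new Bin 3
  Item 0.2 -> Bin 3 (now 0.78)
  Item 0.31 -> new Bin 4
Total bins used = 4

4


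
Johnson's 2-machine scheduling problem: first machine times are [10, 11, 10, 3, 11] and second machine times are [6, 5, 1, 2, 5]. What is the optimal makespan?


Apply Johnson's rule:
  Group 1 (a <= b): []
  Group 2 (a > b): [(1, 10, 6), (2, 11, 5), (5, 11, 5), (4, 3, 2), (3, 10, 1)]
Optimal job order: [1, 2, 5, 4, 3]
Schedule:
  Job 1: M1 done at 10, M2 done at 16
  Job 2: M1 done at 21, M2 done at 26
  Job 5: M1 done at 32, M2 done at 37
  Job 4: M1 done at 35, M2 done at 39
  Job 3: M1 done at 45, M2 done at 46
Makespan = 46

46


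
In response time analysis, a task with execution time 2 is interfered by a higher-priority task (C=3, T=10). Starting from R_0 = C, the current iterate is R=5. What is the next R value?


R_next = C + ceil(R_prev / T_hp) * C_hp
ceil(5 / 10) = ceil(0.5) = 1
Interference = 1 * 3 = 3
R_next = 2 + 3 = 5
R_next = R_prev, so the iteration has converged (response time = 5).

5


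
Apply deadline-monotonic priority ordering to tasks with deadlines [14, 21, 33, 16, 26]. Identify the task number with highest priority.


Sort tasks by relative deadline (ascending):
  Task 1: deadline = 14
  Task 4: deadline = 16
  Task 2: deadline = 21
  Task 5: deadline = 26
  Task 3: deadline = 33
Priority order (highest first): [1, 4, 2, 5, 3]
Highest priority task = 1

1


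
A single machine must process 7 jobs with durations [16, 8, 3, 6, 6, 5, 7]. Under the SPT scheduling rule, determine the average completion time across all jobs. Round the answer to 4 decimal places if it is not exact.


Sort jobs by processing time (SPT order): [3, 5, 6, 6, 7, 8, 16]
Compute completion times sequentially:
  Job 1: processing = 3, completes at 3
  Job 2: processing = 5, completes at 8
  Job 3: processing = 6, completes at 14
  Job 4: processing = 6, completes at 20
  Job 5: processing = 7, completes at 27
  Job 6: processing = 8, completes at 35
  Job 7: processing = 16, completes at 51
Sum of completion times = 158
Average completion time = 158/7 = 22.5714

22.5714


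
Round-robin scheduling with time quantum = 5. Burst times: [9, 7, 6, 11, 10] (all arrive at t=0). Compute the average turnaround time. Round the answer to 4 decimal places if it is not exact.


Time quantum = 5
Execution trace:
  J1 runs 5 units, time = 5
  J2 runs 5 units, time = 10
  J3 runs 5 units, time = 15
  J4 runs 5 units, time = 20
  J5 runs 5 units, time = 25
  J1 runs 4 units, time = 29
  J2 runs 2 units, time = 31
  J3 runs 1 units, time = 32
  J4 runs 5 units, time = 37
  J5 runs 5 units, time = 42
  J4 runs 1 units, time = 43
Finish times: [29, 31, 32, 43, 42]
Average turnaround = 177/5 = 35.4

35.4


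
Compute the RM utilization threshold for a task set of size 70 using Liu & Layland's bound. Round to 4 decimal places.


Compute 2^(1/70) = 1.0099512906
Subtract 1: 1.0099512906 - 1 = 0.0099512906
Multiply by n: 70 * 0.0099512906 = 0.6965903420
Round to 4 dp: 0.6966

0.6966


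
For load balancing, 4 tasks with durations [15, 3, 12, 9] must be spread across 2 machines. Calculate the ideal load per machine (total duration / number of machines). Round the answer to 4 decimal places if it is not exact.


Total processing time = 15 + 3 + 12 + 9 = 39
Number of machines = 2
Ideal balanced load = 39 / 2 = 19.5

19.5


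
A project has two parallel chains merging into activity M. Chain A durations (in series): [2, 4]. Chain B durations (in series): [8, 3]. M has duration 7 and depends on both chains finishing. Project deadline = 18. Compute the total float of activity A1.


Forward pass: ES(A1) = sum of predecessors on chain A = 0
EF = ES + duration = 0 + 2 = 2
Backward pass: LF(M) = deadline = 18; LS(M) = 18 - 7 = 11
LF(A1) = LS(M) - sum(successors on chain A) = 11 - 4 = 7
LS = LF - duration = 7 - 2 = 5
Total float = LS - ES = 5 - 0 = 5

5


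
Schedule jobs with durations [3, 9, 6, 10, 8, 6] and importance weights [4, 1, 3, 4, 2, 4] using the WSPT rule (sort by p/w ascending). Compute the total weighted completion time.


Compute p/w ratios and sort ascending (WSPT): [(3, 4), (6, 4), (6, 3), (10, 4), (8, 2), (9, 1)]
Compute weighted completion times:
  Job (p=3,w=4): C=3, w*C=4*3=12
  Job (p=6,w=4): C=9, w*C=4*9=36
  Job (p=6,w=3): C=15, w*C=3*15=45
  Job (p=10,w=4): C=25, w*C=4*25=100
  Job (p=8,w=2): C=33, w*C=2*33=66
  Job (p=9,w=1): C=42, w*C=1*42=42
Total weighted completion time = 301

301


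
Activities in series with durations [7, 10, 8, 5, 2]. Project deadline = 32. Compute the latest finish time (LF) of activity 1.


LF(activity 1) = deadline - sum of successor durations
Successors: activities 2 through 5 with durations [10, 8, 5, 2]
Sum of successor durations = 25
LF = 32 - 25 = 7

7


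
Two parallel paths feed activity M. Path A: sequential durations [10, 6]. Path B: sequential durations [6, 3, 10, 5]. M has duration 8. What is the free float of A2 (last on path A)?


ES(A2) = sum of predecessors on chain A = 10
EF(A2) = ES + duration = 10 + 6 = 16
Successor of A2 is M. ES(M) = max(sum(A), sum(B)) = max(16, 24) = 24
Free float = ES(successor) - EF(current) = 24 - 16 = 8

8


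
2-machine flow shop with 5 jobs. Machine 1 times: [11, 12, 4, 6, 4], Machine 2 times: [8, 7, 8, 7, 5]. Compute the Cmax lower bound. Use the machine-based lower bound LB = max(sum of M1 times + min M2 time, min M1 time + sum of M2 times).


LB1 = sum(M1 times) + min(M2 times) = 37 + 5 = 42
LB2 = min(M1 times) + sum(M2 times) = 4 + 35 = 39
Lower bound = max(LB1, LB2) = max(42, 39) = 42

42


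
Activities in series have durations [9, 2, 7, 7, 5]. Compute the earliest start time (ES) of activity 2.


Activity 2 starts after activities 1 through 1 complete.
Predecessor durations: [9]
ES = 9 = 9

9


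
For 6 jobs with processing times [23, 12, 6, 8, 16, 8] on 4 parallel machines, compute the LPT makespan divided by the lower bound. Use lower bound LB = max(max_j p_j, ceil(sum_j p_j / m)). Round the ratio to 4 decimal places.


LPT order: [23, 16, 12, 8, 8, 6]
Machine loads after assignment: [23, 16, 18, 16]
LPT makespan = 23
Lower bound = max(max_job, ceil(total/4)) = max(23, 19) = 23
Ratio = 23 / 23 = 1.0

1.0


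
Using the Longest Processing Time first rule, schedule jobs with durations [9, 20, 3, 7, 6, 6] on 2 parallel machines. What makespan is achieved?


Sort jobs in decreasing order (LPT): [20, 9, 7, 6, 6, 3]
Assign each job to the least loaded machine:
  Machine 1: jobs [20, 6], load = 26
  Machine 2: jobs [9, 7, 6, 3], load = 25
Makespan = max load = 26

26


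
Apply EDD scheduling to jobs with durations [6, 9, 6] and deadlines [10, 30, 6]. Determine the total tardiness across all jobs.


Sort by due date (EDD order): [(6, 6), (6, 10), (9, 30)]
Compute completion times and tardiness:
  Job 1: p=6, d=6, C=6, tardiness=max(0,6-6)=0
  Job 2: p=6, d=10, C=12, tardiness=max(0,12-10)=2
  Job 3: p=9, d=30, C=21, tardiness=max(0,21-30)=0
Total tardiness = 2

2


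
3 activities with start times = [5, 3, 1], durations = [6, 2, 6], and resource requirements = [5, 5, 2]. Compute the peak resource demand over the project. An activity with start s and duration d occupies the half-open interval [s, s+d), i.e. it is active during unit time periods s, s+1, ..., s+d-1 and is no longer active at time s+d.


Each activity i is active on [start_i, start_i + duration_i).
Compute total resource usage per time slot:
  t=0: active resources = [], total = 0
  t=1: active resources = [2], total = 2
  t=2: active resources = [2], total = 2
  t=3: active resources = [5, 2], total = 7
  t=4: active resources = [5, 2], total = 7
  t=5: active resources = [5, 2], total = 7
  t=6: active resources = [5, 2], total = 7
  t=7: active resources = [5], total = 5
  t=8: active resources = [5], total = 5
  t=9: active resources = [5], total = 5
  t=10: active resources = [5], total = 5
Peak resource demand = 7

7


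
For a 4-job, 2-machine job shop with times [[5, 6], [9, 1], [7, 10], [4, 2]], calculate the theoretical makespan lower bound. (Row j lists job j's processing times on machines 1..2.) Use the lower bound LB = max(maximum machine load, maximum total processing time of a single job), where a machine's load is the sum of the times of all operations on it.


Machine loads:
  Machine 1: 5 + 9 + 7 + 4 = 25
  Machine 2: 6 + 1 + 10 + 2 = 19
Max machine load = 25
Job totals:
  Job 1: 11
  Job 2: 10
  Job 3: 17
  Job 4: 6
Max job total = 17
Lower bound = max(25, 17) = 25

25


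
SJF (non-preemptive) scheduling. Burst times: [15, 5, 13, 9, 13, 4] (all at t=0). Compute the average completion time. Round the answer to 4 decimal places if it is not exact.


SJF order (ascending): [4, 5, 9, 13, 13, 15]
Completion times:
  Job 1: burst=4, C=4
  Job 2: burst=5, C=9
  Job 3: burst=9, C=18
  Job 4: burst=13, C=31
  Job 5: burst=13, C=44
  Job 6: burst=15, C=59
Average completion = 165/6 = 27.5

27.5


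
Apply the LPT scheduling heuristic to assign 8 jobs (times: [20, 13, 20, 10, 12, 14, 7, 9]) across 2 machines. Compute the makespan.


Sort jobs in decreasing order (LPT): [20, 20, 14, 13, 12, 10, 9, 7]
Assign each job to the least loaded machine:
  Machine 1: jobs [20, 14, 10, 9], load = 53
  Machine 2: jobs [20, 13, 12, 7], load = 52
Makespan = max load = 53

53


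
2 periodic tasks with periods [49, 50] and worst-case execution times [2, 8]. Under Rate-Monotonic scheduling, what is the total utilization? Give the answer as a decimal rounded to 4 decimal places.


Compute individual utilizations (exact fractions):
  Task 1: C/T = 2/49 (approx. 0.0408)
  Task 2: C/T = 8/50 = 4/25 (approx. 0.16)
Total utilization U = 2/49 + 4/25 = 246/1225
Rounded to 4 decimal places: U = 0.2008
RM (Liu & Layland) bound for 2 tasks = 0.828427; compare with U = 246/1225 (approx. 0.200816)
U <= bound, so schedulable by RM sufficient condition.

0.2008


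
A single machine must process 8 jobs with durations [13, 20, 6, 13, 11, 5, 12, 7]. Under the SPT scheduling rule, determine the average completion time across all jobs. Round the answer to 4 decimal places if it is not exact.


Sort jobs by processing time (SPT order): [5, 6, 7, 11, 12, 13, 13, 20]
Compute completion times sequentially:
  Job 1: processing = 5, completes at 5
  Job 2: processing = 6, completes at 11
  Job 3: processing = 7, completes at 18
  Job 4: processing = 11, completes at 29
  Job 5: processing = 12, completes at 41
  Job 6: processing = 13, completes at 54
  Job 7: processing = 13, completes at 67
  Job 8: processing = 20, completes at 87
Sum of completion times = 312
Average completion time = 312/8 = 39.0

39.0


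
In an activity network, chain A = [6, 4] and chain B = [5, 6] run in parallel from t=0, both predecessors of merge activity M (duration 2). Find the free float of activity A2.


ES(A2) = sum of predecessors on chain A = 6
EF(A2) = ES + duration = 6 + 4 = 10
Successor of A2 is M. ES(M) = max(sum(A), sum(B)) = max(10, 11) = 11
Free float = ES(successor) - EF(current) = 11 - 10 = 1

1


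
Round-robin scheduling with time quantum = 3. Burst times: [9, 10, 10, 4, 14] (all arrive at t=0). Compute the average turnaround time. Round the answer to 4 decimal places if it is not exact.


Time quantum = 3
Execution trace:
  J1 runs 3 units, time = 3
  J2 runs 3 units, time = 6
  J3 runs 3 units, time = 9
  J4 runs 3 units, time = 12
  J5 runs 3 units, time = 15
  J1 runs 3 units, time = 18
  J2 runs 3 units, time = 21
  J3 runs 3 units, time = 24
  J4 runs 1 units, time = 25
  J5 runs 3 units, time = 28
  J1 runs 3 units, time = 31
  J2 runs 3 units, time = 34
  J3 runs 3 units, time = 37
  J5 runs 3 units, time = 40
  J2 runs 1 units, time = 41
  J3 runs 1 units, time = 42
  J5 runs 3 units, time = 45
  J5 runs 2 units, time = 47
Finish times: [31, 41, 42, 25, 47]
Average turnaround = 186/5 = 37.2

37.2


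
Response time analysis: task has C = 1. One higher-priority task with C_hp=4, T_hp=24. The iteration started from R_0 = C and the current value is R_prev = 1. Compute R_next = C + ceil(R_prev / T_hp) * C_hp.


R_next = C + ceil(R_prev / T_hp) * C_hp
ceil(1 / 24) = ceil(0.0417) = 1
Interference = 1 * 4 = 4
R_next = 1 + 4 = 5

5


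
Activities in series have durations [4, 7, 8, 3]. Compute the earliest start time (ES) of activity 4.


Activity 4 starts after activities 1 through 3 complete.
Predecessor durations: [4, 7, 8]
ES = 4 + 7 + 8 = 19

19


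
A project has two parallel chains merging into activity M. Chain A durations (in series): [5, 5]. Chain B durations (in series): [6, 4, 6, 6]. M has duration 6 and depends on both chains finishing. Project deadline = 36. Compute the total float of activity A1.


Forward pass: ES(A1) = sum of predecessors on chain A = 0
EF = ES + duration = 0 + 5 = 5
Backward pass: LF(M) = deadline = 36; LS(M) = 36 - 6 = 30
LF(A1) = LS(M) - sum(successors on chain A) = 30 - 5 = 25
LS = LF - duration = 25 - 5 = 20
Total float = LS - ES = 20 - 0 = 20

20


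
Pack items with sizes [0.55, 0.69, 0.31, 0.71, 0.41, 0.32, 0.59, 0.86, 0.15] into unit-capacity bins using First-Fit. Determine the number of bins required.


Place items sequentially using First-Fit:
  Item 0.55 -> new Bin 1
  Item 0.69 -> new Bin 2
  Item 0.31 -> Bin 1 (now 0.86)
  Item 0.71 -> new Bin 3
  Item 0.41 -> new Bin 4
  Item 0.32 -> Bin 4 (now 0.73)
  Item 0.59 -> new Bin 5
  Item 0.86 -> new Bin 6
  Item 0.15 -> Bin 2 (now 0.84)
Total bins used = 6

6


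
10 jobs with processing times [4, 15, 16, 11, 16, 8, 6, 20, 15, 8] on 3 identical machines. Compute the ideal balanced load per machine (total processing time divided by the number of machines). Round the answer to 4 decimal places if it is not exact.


Total processing time = 4 + 15 + 16 + 11 + 16 + 8 + 6 + 20 + 15 + 8 = 119
Number of machines = 3
Ideal balanced load = 119 / 3 = 39.6667

39.6667


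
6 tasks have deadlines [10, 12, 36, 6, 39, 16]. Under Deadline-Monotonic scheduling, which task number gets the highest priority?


Sort tasks by relative deadline (ascending):
  Task 4: deadline = 6
  Task 1: deadline = 10
  Task 2: deadline = 12
  Task 6: deadline = 16
  Task 3: deadline = 36
  Task 5: deadline = 39
Priority order (highest first): [4, 1, 2, 6, 3, 5]
Highest priority task = 4

4


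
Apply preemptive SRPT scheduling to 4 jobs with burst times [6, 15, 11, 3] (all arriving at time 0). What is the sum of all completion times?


Since all jobs arrive at t=0, SRPT equals SPT ordering.
SPT order: [3, 6, 11, 15]
Completion times:
  Job 1: p=3, C=3
  Job 2: p=6, C=9
  Job 3: p=11, C=20
  Job 4: p=15, C=35
Total completion time = 3 + 9 + 20 + 35 = 67

67


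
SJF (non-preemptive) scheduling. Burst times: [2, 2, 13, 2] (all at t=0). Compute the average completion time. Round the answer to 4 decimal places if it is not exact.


SJF order (ascending): [2, 2, 2, 13]
Completion times:
  Job 1: burst=2, C=2
  Job 2: burst=2, C=4
  Job 3: burst=2, C=6
  Job 4: burst=13, C=19
Average completion = 31/4 = 7.75

7.75


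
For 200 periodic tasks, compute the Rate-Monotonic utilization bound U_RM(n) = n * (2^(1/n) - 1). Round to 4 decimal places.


Compute 2^(1/200) = 1.0034717485
Subtract 1: 1.0034717485 - 1 = 0.0034717485
Multiply by n: 200 * 0.0034717485 = 0.6943497000
Round to 4 dp: 0.6943

0.6943


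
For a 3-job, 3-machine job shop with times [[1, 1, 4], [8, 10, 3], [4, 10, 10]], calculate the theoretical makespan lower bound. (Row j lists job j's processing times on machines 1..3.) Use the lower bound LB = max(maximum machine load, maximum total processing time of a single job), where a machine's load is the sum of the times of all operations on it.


Machine loads:
  Machine 1: 1 + 8 + 4 = 13
  Machine 2: 1 + 10 + 10 = 21
  Machine 3: 4 + 3 + 10 = 17
Max machine load = 21
Job totals:
  Job 1: 6
  Job 2: 21
  Job 3: 24
Max job total = 24
Lower bound = max(21, 24) = 24

24


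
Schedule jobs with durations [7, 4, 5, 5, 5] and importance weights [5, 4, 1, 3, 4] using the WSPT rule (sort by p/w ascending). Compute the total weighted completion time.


Compute p/w ratios and sort ascending (WSPT): [(4, 4), (5, 4), (7, 5), (5, 3), (5, 1)]
Compute weighted completion times:
  Job (p=4,w=4): C=4, w*C=4*4=16
  Job (p=5,w=4): C=9, w*C=4*9=36
  Job (p=7,w=5): C=16, w*C=5*16=80
  Job (p=5,w=3): C=21, w*C=3*21=63
  Job (p=5,w=1): C=26, w*C=1*26=26
Total weighted completion time = 221

221


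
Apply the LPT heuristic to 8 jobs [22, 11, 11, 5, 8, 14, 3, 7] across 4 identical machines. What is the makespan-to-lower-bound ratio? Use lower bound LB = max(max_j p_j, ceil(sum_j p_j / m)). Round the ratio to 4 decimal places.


LPT order: [22, 14, 11, 11, 8, 7, 5, 3]
Machine loads after assignment: [22, 19, 19, 21]
LPT makespan = 22
Lower bound = max(max_job, ceil(total/4)) = max(22, 21) = 22
Ratio = 22 / 22 = 1.0

1.0


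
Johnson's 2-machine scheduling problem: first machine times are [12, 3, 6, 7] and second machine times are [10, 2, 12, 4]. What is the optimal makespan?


Apply Johnson's rule:
  Group 1 (a <= b): [(3, 6, 12)]
  Group 2 (a > b): [(1, 12, 10), (4, 7, 4), (2, 3, 2)]
Optimal job order: [3, 1, 4, 2]
Schedule:
  Job 3: M1 done at 6, M2 done at 18
  Job 1: M1 done at 18, M2 done at 28
  Job 4: M1 done at 25, M2 done at 32
  Job 2: M1 done at 28, M2 done at 34
Makespan = 34

34


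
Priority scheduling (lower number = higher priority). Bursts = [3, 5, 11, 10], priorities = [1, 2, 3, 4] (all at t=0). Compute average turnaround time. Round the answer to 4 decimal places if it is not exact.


Sort by priority (ascending = highest first):
Order: [(1, 3), (2, 5), (3, 11), (4, 10)]
Completion times:
  Priority 1, burst=3, C=3
  Priority 2, burst=5, C=8
  Priority 3, burst=11, C=19
  Priority 4, burst=10, C=29
Average turnaround = 59/4 = 14.75

14.75


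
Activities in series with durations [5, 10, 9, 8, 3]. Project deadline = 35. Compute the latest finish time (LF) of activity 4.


LF(activity 4) = deadline - sum of successor durations
Successors: activities 5 through 5 with durations [3]
Sum of successor durations = 3
LF = 35 - 3 = 32

32


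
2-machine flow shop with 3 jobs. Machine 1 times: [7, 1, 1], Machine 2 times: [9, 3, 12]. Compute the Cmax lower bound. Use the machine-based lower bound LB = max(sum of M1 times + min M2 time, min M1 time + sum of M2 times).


LB1 = sum(M1 times) + min(M2 times) = 9 + 3 = 12
LB2 = min(M1 times) + sum(M2 times) = 1 + 24 = 25
Lower bound = max(LB1, LB2) = max(12, 25) = 25

25


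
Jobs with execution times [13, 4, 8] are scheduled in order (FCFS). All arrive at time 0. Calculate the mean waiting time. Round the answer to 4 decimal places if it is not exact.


FCFS order (as given): [13, 4, 8]
Waiting times:
  Job 1: wait = 0
  Job 2: wait = 13
  Job 3: wait = 17
Sum of waiting times = 30
Average waiting time = 30/3 = 10.0

10.0


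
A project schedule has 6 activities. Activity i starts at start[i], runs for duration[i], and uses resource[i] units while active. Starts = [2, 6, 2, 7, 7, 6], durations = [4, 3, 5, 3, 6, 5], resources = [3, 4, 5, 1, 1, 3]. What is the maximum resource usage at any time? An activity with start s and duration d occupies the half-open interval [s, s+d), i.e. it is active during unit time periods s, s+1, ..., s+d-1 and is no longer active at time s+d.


Each activity i is active on [start_i, start_i + duration_i).
Compute total resource usage per time slot:
  t=0: active resources = [], total = 0
  t=1: active resources = [], total = 0
  t=2: active resources = [3, 5], total = 8
  t=3: active resources = [3, 5], total = 8
  t=4: active resources = [3, 5], total = 8
  t=5: active resources = [3, 5], total = 8
  t=6: active resources = [4, 5, 3], total = 12
  t=7: active resources = [4, 1, 1, 3], total = 9
  t=8: active resources = [4, 1, 1, 3], total = 9
  t=9: active resources = [1, 1, 3], total = 5
  t=10: active resources = [1, 3], total = 4
  t=11: active resources = [1], total = 1
  t=12: active resources = [1], total = 1
Peak resource demand = 12

12


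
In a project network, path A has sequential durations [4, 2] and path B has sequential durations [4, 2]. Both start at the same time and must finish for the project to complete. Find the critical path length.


Path A total = 4 + 2 = 6
Path B total = 4 + 2 = 6
Critical path = longest path = max(6, 6) = 6

6


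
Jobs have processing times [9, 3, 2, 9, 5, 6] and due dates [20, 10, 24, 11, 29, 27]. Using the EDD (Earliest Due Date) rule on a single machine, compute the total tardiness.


Sort by due date (EDD order): [(3, 10), (9, 11), (9, 20), (2, 24), (6, 27), (5, 29)]
Compute completion times and tardiness:
  Job 1: p=3, d=10, C=3, tardiness=max(0,3-10)=0
  Job 2: p=9, d=11, C=12, tardiness=max(0,12-11)=1
  Job 3: p=9, d=20, C=21, tardiness=max(0,21-20)=1
  Job 4: p=2, d=24, C=23, tardiness=max(0,23-24)=0
  Job 5: p=6, d=27, C=29, tardiness=max(0,29-27)=2
  Job 6: p=5, d=29, C=34, tardiness=max(0,34-29)=5
Total tardiness = 9

9


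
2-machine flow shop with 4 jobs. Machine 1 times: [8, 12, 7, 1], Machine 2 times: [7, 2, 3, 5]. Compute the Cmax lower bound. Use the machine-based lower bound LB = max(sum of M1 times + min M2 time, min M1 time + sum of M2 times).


LB1 = sum(M1 times) + min(M2 times) = 28 + 2 = 30
LB2 = min(M1 times) + sum(M2 times) = 1 + 17 = 18
Lower bound = max(LB1, LB2) = max(30, 18) = 30

30


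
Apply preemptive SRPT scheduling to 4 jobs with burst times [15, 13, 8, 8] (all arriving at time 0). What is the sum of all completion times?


Since all jobs arrive at t=0, SRPT equals SPT ordering.
SPT order: [8, 8, 13, 15]
Completion times:
  Job 1: p=8, C=8
  Job 2: p=8, C=16
  Job 3: p=13, C=29
  Job 4: p=15, C=44
Total completion time = 8 + 16 + 29 + 44 = 97

97


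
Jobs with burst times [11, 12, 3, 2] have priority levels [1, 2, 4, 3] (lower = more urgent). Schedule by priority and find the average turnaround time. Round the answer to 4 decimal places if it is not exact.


Sort by priority (ascending = highest first):
Order: [(1, 11), (2, 12), (3, 2), (4, 3)]
Completion times:
  Priority 1, burst=11, C=11
  Priority 2, burst=12, C=23
  Priority 3, burst=2, C=25
  Priority 4, burst=3, C=28
Average turnaround = 87/4 = 21.75

21.75


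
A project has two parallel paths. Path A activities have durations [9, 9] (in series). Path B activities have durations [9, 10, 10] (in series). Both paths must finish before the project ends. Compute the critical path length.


Path A total = 9 + 9 = 18
Path B total = 9 + 10 + 10 = 29
Critical path = longest path = max(18, 29) = 29

29


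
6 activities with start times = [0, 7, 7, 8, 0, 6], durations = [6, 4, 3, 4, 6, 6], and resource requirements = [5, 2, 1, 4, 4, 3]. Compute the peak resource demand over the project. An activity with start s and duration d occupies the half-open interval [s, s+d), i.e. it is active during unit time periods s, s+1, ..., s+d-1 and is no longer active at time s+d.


Each activity i is active on [start_i, start_i + duration_i).
Compute total resource usage per time slot:
  t=0: active resources = [5, 4], total = 9
  t=1: active resources = [5, 4], total = 9
  t=2: active resources = [5, 4], total = 9
  t=3: active resources = [5, 4], total = 9
  t=4: active resources = [5, 4], total = 9
  t=5: active resources = [5, 4], total = 9
  t=6: active resources = [3], total = 3
  t=7: active resources = [2, 1, 3], total = 6
  t=8: active resources = [2, 1, 4, 3], total = 10
  t=9: active resources = [2, 1, 4, 3], total = 10
  t=10: active resources = [2, 4, 3], total = 9
  t=11: active resources = [4, 3], total = 7
Peak resource demand = 10

10


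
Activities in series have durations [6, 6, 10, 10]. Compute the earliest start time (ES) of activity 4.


Activity 4 starts after activities 1 through 3 complete.
Predecessor durations: [6, 6, 10]
ES = 6 + 6 + 10 = 22

22


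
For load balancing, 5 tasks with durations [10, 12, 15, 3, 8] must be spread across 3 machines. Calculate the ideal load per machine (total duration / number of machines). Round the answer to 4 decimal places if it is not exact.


Total processing time = 10 + 12 + 15 + 3 + 8 = 48
Number of machines = 3
Ideal balanced load = 48 / 3 = 16.0

16.0


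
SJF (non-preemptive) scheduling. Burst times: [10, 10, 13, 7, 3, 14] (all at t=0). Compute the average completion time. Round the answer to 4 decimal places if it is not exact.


SJF order (ascending): [3, 7, 10, 10, 13, 14]
Completion times:
  Job 1: burst=3, C=3
  Job 2: burst=7, C=10
  Job 3: burst=10, C=20
  Job 4: burst=10, C=30
  Job 5: burst=13, C=43
  Job 6: burst=14, C=57
Average completion = 163/6 = 27.1667

27.1667


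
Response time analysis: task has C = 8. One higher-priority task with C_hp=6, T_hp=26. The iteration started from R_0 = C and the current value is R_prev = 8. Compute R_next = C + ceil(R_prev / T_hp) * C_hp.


R_next = C + ceil(R_prev / T_hp) * C_hp
ceil(8 / 26) = ceil(0.3077) = 1
Interference = 1 * 6 = 6
R_next = 8 + 6 = 14

14


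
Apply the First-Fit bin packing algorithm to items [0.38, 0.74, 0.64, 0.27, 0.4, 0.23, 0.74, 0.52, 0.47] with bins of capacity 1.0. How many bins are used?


Place items sequentially using First-Fit:
  Item 0.38 -> new Bin 1
  Item 0.74 -> new Bin 2
  Item 0.64 -> new Bin 3
  Item 0.27 -> Bin 1 (now 0.65)
  Item 0.4 -> new Bin 4
  Item 0.23 -> Bin 1 (now 0.88)
  Item 0.74 -> new Bin 5
  Item 0.52 -> Bin 4 (now 0.92)
  Item 0.47 -> new Bin 6
Total bins used = 6

6
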